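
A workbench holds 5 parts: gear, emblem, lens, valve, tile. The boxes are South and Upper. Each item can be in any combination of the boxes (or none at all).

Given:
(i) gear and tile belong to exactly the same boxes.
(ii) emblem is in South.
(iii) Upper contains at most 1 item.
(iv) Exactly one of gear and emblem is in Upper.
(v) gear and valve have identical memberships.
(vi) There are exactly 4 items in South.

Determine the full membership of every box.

From (ii): emblem ∈ South.
Suppose gear ∉ South: no assignment then satisfies all the clues, so gear ∈ South.

South = {emblem, gear, tile, valve}; Upper = {emblem}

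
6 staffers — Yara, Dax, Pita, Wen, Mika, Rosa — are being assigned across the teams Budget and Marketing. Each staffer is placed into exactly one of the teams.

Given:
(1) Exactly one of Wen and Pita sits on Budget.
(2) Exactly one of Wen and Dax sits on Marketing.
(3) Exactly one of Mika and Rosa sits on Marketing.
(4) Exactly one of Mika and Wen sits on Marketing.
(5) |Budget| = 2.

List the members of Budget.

Budget = {Rosa, Wen}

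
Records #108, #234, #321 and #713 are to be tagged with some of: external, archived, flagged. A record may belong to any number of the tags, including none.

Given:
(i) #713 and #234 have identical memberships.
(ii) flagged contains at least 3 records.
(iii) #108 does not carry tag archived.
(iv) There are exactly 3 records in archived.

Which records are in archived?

From (iii): #108 ∉ archived.
(iv): only 3 candidates remain for archived, so all are in.

archived = {#234, #321, #713}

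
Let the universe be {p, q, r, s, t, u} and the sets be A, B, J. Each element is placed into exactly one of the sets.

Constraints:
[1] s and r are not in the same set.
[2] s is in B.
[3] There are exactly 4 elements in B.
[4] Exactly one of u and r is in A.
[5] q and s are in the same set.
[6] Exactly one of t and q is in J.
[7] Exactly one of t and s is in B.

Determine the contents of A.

A = {r}

From (2): s ∈ B.
(1): r ∉ B.
(5): q matches s: q ∉ A.
(5): q matches s: q ∈ B.
(6) (exactly one): t ∈ J.
(3): only 4 candidates remain for B, so all are in.
(4) (exactly one): r ∈ A.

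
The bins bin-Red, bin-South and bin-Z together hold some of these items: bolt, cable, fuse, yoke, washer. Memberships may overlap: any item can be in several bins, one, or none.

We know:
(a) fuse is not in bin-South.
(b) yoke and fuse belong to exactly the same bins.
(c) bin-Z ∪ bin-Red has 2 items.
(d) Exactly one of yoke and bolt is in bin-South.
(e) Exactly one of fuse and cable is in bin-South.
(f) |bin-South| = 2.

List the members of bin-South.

From (a): fuse ∉ bin-South.
(b): yoke matches fuse: yoke ∉ bin-South.
(d) (exactly one): bolt ∈ bin-South.
(e) (exactly one): cable ∈ bin-South.
(f): bin-South already has 2, so the rest are out.

bin-South = {bolt, cable}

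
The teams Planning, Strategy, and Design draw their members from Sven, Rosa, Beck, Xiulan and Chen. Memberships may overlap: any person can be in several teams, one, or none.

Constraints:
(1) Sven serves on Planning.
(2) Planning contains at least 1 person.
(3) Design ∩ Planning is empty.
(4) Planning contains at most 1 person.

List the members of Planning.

From (1): Sven ∈ Planning.
(3) (disjoint): Sven ∉ Design.
(4): Planning already has 1, so the rest are out.

Planning = {Sven}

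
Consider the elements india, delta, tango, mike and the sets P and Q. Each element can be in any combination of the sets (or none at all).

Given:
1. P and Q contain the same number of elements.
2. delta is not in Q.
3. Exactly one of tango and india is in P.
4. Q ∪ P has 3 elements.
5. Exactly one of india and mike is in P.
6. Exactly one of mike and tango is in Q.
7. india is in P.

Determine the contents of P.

From (2): delta ∉ Q.
From (7): india ∈ P.
(3) (exactly one): tango ∉ P.
(5) (exactly one): mike ∉ P.
Suppose delta ∉ P: no assignment then satisfies all the clues, so delta ∈ P.

P = {delta, india}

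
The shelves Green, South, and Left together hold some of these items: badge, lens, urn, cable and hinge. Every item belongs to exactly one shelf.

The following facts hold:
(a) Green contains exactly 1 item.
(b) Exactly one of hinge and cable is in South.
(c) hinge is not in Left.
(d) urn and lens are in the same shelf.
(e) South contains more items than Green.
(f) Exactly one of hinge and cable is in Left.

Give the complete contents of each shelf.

Green = {badge}; South = {hinge, lens, urn}; Left = {cable}

From (c): hinge ∉ Left.
(f) (exactly one): cable ∈ Left.
(b) (exactly one): hinge ∈ South.
Suppose badge ∉ Green: no assignment then satisfies all the clues, so badge ∈ Green.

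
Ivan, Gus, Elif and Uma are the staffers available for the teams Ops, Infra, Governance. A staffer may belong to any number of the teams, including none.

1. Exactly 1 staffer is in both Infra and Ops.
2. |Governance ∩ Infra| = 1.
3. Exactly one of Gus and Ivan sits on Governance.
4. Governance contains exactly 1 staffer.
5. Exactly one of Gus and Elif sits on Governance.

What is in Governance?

Governance = {Gus}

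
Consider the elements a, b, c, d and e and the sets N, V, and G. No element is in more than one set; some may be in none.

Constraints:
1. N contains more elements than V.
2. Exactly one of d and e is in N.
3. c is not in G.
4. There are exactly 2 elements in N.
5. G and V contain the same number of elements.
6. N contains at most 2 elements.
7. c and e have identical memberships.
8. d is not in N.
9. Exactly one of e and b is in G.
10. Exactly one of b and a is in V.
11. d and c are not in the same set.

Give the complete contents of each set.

N = {c, e}; V = {a}; G = {b}

From (3): c ∉ G.
From (8): d ∉ N.
(2) (exactly one): e ∈ N.
(7): c matches e: c ∈ N.
(9) (exactly one): b ∈ G.
(10) (exactly one): a ∈ V.
Suppose d ∈ V: no assignment then satisfies all the clues, so d ∉ V.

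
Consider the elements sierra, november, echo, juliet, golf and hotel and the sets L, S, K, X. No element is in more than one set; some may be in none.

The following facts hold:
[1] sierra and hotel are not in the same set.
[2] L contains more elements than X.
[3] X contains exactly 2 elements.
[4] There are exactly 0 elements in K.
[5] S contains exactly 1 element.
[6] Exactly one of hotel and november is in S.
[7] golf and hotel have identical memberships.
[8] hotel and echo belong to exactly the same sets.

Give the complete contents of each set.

L = {echo, golf, hotel}; S = {november}; K = {}; X = {juliet, sierra}

(4): K already has 0, so the rest are out.
Suppose sierra ∈ L: no assignment then satisfies all the clues, so sierra ∉ L.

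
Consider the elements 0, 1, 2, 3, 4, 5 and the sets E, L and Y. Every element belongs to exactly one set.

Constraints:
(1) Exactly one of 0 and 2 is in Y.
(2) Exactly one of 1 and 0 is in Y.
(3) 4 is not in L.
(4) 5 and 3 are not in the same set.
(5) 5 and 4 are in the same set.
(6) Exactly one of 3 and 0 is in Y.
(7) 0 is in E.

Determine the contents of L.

From (3): 4 ∉ L.
From (7): 0 ∈ E.
(1) (exactly one): 2 ∈ Y.
(2) (exactly one): 1 ∈ Y.
(5): 5 matches 4: 5 ∉ L.
(6) (exactly one): 3 ∈ Y.
(4): 5 ∉ Y.
(5): 4 matches 5: 4 ∉ Y.
Only one set left: 4 ∈ E.
Only one set left: 5 ∈ E.

L = {}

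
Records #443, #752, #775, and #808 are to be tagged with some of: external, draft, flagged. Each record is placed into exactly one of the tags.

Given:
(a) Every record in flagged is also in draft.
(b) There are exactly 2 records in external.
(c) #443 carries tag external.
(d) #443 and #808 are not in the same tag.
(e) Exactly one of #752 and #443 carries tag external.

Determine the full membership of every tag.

external = {#443, #775}; draft = {#752, #808}; flagged = {}

From (c): #443 ∈ external.
(d): #808 ∉ external.
(e) (exactly one): #752 ∉ external.
(b): only 2 candidates remain for external, so all are in.
Suppose #752 ∉ draft: no assignment then satisfies all the clues, so #752 ∈ draft.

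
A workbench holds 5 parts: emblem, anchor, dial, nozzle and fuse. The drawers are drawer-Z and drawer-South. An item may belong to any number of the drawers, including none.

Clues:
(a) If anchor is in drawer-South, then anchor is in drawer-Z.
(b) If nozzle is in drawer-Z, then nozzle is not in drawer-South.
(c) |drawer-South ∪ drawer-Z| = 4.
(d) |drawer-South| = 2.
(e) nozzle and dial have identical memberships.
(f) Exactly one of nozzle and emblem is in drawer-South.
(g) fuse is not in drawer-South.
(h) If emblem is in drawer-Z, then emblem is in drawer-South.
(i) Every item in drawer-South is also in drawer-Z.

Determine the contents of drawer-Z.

drawer-Z = {anchor, dial, emblem, nozzle}

From (g): fuse ∉ drawer-South.
Suppose emblem ∉ drawer-Z: no assignment then satisfies all the clues, so emblem ∈ drawer-Z.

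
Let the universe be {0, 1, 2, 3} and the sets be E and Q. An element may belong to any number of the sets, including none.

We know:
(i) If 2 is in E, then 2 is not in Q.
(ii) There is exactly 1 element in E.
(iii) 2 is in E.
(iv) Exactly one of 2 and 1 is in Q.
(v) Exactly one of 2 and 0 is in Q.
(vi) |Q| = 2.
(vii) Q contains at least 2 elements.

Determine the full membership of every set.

E = {2}; Q = {0, 1}

From (iii): 2 ∈ E.
(i): 2 ∉ Q.
(ii): E already has 1, so the rest are out.
(iv) (exactly one): 1 ∈ Q.
(v) (exactly one): 0 ∈ Q.
(vi): Q already has 2, so the rest are out.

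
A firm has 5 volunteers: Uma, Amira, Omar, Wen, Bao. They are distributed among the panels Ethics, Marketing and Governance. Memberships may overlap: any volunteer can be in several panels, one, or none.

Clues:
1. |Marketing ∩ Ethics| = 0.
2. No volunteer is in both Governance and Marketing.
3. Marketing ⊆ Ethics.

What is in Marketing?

Marketing = {}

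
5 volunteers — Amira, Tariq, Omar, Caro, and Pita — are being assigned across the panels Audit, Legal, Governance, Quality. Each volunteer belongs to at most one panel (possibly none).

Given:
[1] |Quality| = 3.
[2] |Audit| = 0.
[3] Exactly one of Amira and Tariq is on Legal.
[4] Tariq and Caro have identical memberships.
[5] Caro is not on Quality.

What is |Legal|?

2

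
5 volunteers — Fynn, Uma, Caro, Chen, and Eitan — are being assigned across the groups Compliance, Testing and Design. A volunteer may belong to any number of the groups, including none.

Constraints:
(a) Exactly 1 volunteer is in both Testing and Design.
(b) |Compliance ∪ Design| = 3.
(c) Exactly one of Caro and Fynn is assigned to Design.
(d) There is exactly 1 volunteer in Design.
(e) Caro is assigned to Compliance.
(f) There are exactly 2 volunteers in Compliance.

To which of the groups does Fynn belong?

Fynn: Design, Testing

From (e): Caro ∈ Compliance.
Suppose Fynn ∈ Compliance: no assignment then satisfies all the clues, so Fynn ∉ Compliance.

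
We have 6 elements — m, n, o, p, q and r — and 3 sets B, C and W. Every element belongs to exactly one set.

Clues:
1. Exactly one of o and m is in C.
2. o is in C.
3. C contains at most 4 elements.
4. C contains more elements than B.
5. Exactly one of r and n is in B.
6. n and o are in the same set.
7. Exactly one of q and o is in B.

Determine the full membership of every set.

B = {q, r}; C = {n, o, p}; W = {m}

From (2): o ∈ C.
(1) (exactly one): m ∉ C.
(6): n matches o: n ∉ B.
(6): n matches o: n ∈ C.
(7) (exactly one): q ∈ B.
(5) (exactly one): r ∈ B.
Suppose m ∈ B: no assignment then satisfies all the clues, so m ∉ B.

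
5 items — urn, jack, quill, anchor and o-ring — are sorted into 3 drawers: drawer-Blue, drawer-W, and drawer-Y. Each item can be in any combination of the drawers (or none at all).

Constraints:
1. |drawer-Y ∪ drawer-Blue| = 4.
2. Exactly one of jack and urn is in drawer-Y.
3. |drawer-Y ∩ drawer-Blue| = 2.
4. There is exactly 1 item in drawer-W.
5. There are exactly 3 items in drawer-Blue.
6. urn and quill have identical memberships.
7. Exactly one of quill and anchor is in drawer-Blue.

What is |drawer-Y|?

3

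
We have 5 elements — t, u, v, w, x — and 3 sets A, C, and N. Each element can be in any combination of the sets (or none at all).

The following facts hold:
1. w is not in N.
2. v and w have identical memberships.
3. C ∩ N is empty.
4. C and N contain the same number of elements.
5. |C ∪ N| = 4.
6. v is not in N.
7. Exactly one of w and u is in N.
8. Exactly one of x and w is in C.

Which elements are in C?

C = {v, w}

From (1): w ∉ N.
From (6): v ∉ N.
(7) (exactly one): u ∈ N.
(3) (disjoint): u ∉ C.
Suppose t ∈ C: no assignment then satisfies all the clues, so t ∉ C.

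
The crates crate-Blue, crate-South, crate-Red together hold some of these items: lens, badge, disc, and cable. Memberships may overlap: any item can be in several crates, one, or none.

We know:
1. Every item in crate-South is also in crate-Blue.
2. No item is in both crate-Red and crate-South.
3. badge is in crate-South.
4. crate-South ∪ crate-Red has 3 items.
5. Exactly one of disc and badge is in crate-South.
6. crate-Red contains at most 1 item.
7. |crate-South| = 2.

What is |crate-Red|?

1

From (3): badge ∈ crate-South.
(1) with badge ∈ crate-South: badge ∈ crate-Blue.
(2) (disjoint): badge ∉ crate-Red.
(5) (exactly one): disc ∉ crate-South.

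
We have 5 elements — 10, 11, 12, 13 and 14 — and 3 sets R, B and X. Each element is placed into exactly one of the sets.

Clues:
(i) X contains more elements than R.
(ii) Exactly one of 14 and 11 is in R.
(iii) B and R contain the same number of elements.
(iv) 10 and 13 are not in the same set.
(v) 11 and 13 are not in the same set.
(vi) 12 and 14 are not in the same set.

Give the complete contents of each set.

R = {14}; B = {13}; X = {10, 11, 12}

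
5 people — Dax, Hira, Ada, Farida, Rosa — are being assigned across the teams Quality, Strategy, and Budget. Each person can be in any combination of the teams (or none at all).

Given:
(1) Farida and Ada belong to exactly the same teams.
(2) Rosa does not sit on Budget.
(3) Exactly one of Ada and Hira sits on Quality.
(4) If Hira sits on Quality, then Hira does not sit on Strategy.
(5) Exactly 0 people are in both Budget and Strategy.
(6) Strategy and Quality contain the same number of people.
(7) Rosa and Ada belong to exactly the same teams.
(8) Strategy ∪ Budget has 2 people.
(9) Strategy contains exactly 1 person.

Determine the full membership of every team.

Quality = {Hira}; Strategy = {Dax}; Budget = {Hira}

From (2): Rosa ∉ Budget.
(7): Ada matches Rosa: Ada ∉ Budget.
(1): Farida matches Ada: Farida ∉ Budget.
Suppose Dax ∈ Quality: no assignment then satisfies all the clues, so Dax ∉ Quality.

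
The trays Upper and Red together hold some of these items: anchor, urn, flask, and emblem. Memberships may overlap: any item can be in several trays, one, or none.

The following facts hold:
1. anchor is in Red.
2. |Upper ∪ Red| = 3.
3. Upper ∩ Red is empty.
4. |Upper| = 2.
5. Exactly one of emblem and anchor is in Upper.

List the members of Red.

Red = {anchor}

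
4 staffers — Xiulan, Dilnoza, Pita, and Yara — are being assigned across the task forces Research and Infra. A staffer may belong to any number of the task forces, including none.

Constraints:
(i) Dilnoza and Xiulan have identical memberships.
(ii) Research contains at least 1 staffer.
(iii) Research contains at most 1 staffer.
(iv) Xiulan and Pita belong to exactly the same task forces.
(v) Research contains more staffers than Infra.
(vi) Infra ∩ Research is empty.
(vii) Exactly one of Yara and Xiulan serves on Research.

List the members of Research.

Research = {Yara}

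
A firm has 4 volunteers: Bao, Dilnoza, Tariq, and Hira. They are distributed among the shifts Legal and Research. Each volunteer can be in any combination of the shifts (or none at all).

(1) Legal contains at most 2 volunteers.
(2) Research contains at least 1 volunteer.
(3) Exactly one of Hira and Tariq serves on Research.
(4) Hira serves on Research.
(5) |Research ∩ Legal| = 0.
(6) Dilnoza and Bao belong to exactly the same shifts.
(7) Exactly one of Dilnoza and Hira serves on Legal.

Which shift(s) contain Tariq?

From (4): Hira ∈ Research.
(3) (exactly one): Tariq ∉ Research.
Suppose Tariq ∈ Legal: no assignment then satisfies all the clues, so Tariq ∉ Legal.

Tariq: none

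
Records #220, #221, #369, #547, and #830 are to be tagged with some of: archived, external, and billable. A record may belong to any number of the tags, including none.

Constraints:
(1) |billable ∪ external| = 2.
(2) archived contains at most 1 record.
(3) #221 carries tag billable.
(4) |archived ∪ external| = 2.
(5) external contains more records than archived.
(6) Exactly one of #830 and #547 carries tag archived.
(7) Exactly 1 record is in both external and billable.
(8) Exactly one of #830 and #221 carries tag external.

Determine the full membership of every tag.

From (3): #221 ∈ billable.
Suppose #220 ∈ archived: no assignment then satisfies all the clues, so #220 ∉ archived.

archived = {#547}; external = {#221, #547}; billable = {#221}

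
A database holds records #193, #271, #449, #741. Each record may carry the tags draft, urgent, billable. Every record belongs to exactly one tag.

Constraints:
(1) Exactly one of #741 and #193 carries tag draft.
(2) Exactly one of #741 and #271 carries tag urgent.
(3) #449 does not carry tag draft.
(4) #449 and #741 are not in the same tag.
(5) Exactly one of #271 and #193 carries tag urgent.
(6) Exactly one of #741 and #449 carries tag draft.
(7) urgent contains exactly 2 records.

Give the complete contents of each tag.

From (3): #449 ∉ draft.
(6) (exactly one): #741 ∈ draft.
(1) (exactly one): #193 ∉ draft.
(2) (exactly one): #271 ∈ urgent.
(5) (exactly one): #193 ∉ urgent.
(7): only 2 candidates remain for urgent, so all are in.
Only one tag left: #193 ∈ billable.

draft = {#741}; urgent = {#271, #449}; billable = {#193}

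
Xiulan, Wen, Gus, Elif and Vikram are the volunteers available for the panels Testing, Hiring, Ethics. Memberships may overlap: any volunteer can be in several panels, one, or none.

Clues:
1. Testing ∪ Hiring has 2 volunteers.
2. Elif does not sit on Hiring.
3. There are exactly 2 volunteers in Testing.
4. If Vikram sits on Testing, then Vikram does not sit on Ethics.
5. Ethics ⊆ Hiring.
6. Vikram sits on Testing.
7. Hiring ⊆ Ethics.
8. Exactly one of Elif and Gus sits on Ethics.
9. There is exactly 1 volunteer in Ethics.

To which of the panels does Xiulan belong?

From (2): Elif ∉ Hiring.
From (6): Vikram ∈ Testing.
(4): Vikram ∉ Ethics.
(5) contrapositive: Elif ∉ Ethics.
(7) contrapositive: Vikram ∉ Hiring.
(8) (exactly one): Gus ∈ Ethics.
(9): Ethics already has 1, so the rest are out.
(5) with Gus ∈ Ethics: Gus ∈ Hiring.
(7) contrapositive: Xiulan ∉ Hiring.
(7) contrapositive: Wen ∉ Hiring.
Suppose Xiulan ∈ Testing: no assignment then satisfies all the clues, so Xiulan ∉ Testing.

Xiulan: none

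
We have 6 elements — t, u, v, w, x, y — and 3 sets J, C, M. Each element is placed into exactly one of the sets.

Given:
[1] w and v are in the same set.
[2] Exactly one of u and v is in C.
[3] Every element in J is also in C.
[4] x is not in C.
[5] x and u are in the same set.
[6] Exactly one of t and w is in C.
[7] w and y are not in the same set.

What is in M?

M = {t, u, x, y}

From (4): x ∉ C.
(3) contrapositive: x ∉ J.
(5): u matches x: u ∉ J.
(5): u matches x: u ∉ C.
Only one set left: u ∈ M.
Only one set left: x ∈ M.
(2) (exactly one): v ∈ C.
(1): w matches v: w ∉ J.
(1): w matches v: w ∈ C.
(6) (exactly one): t ∉ C.
(7): y ∉ C.
Only one set left: y ∈ M.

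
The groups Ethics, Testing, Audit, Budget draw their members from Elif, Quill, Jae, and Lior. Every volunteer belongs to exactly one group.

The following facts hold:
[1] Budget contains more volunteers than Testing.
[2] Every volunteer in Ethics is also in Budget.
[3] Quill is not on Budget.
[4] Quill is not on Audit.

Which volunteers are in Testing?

Testing = {Quill}

From (3): Quill ∉ Budget.
From (4): Quill ∉ Audit.
(2) contrapositive: Quill ∉ Ethics.
Only one group left: Quill ∈ Testing.
Suppose Elif ∈ Testing: no assignment then satisfies all the clues, so Elif ∉ Testing.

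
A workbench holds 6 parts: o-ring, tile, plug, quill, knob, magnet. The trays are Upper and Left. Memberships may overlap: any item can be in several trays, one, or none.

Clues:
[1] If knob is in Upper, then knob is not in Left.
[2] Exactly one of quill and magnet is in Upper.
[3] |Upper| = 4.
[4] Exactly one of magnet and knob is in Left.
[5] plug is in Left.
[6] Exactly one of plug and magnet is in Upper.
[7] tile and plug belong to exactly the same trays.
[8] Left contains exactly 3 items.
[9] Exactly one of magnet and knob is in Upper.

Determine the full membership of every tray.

Upper = {knob, plug, quill, tile}; Left = {magnet, plug, tile}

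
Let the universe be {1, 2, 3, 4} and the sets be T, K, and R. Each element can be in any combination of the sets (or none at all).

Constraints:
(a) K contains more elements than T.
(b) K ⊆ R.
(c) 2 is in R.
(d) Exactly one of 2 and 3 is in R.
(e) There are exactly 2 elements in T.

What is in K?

K = {1, 2, 4}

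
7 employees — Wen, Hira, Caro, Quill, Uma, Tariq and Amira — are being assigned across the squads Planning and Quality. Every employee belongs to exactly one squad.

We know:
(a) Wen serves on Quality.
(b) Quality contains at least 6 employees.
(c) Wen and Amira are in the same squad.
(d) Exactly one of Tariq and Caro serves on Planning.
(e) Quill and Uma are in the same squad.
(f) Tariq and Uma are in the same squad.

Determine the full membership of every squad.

Planning = {Caro}; Quality = {Amira, Hira, Quill, Tariq, Uma, Wen}

From (a): Wen ∈ Quality.
(c): Amira matches Wen: Amira ∉ Planning.
(c): Amira matches Wen: Amira ∈ Quality.
Suppose Hira ∈ Planning: no assignment then satisfies all the clues, so Hira ∉ Planning.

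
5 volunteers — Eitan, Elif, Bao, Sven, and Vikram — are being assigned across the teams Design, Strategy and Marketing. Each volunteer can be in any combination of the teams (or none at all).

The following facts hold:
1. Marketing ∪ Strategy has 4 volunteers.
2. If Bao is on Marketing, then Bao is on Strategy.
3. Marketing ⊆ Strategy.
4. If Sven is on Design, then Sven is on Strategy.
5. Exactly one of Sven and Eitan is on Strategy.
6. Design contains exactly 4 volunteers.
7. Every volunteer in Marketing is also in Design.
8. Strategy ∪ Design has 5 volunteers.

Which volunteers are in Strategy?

Strategy = {Bao, Elif, Sven, Vikram}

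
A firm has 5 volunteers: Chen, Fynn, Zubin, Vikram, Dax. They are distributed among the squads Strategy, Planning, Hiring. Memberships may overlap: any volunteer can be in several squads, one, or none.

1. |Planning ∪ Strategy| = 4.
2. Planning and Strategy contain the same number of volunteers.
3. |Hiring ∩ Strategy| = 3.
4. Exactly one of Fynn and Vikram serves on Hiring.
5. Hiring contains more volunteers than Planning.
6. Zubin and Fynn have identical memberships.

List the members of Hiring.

Hiring = {Chen, Dax, Fynn, Zubin}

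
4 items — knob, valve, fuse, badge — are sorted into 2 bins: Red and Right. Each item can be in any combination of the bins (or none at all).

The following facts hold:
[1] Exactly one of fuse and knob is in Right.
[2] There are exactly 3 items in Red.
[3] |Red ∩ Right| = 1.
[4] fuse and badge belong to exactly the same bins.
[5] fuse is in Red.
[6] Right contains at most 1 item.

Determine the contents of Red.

Red = {badge, fuse, knob}

From (5): fuse ∈ Red.
(4): badge matches fuse: badge ∈ Red.
Suppose knob ∉ Red: no assignment then satisfies all the clues, so knob ∈ Red.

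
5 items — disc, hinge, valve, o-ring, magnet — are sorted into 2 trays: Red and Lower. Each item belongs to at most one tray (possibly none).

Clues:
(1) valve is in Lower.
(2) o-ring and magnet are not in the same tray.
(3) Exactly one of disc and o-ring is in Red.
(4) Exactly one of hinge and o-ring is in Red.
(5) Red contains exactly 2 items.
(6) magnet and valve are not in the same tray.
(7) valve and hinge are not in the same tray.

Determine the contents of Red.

Red = {disc, hinge}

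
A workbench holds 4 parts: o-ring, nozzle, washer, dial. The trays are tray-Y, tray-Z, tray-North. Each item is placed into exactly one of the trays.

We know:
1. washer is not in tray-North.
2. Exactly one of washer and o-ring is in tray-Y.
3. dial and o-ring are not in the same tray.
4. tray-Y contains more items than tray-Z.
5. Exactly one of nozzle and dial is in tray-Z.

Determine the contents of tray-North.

tray-North = {o-ring}

From (1): washer ∉ tray-North.
Suppose o-ring ∉ tray-North: no assignment then satisfies all the clues, so o-ring ∈ tray-North.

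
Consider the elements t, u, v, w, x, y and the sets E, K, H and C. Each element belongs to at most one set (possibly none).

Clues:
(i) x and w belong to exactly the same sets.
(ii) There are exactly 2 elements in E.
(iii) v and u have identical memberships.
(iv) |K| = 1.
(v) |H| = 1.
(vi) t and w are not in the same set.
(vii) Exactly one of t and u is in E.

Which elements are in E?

E = {u, v}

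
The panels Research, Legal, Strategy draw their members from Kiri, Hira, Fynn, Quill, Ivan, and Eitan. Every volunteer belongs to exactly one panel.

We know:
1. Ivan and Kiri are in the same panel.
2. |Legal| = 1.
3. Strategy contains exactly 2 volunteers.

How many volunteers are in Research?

3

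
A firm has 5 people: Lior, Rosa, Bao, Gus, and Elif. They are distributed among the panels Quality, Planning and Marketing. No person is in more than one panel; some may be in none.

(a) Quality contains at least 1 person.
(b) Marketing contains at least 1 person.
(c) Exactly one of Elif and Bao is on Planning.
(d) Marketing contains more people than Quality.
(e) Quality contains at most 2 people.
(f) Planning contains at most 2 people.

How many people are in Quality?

1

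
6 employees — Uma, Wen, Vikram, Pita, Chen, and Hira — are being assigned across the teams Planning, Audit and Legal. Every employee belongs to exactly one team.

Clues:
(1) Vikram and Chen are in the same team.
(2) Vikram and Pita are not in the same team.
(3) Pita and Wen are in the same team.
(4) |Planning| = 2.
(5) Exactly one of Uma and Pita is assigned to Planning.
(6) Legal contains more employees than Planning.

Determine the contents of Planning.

Planning = {Pita, Wen}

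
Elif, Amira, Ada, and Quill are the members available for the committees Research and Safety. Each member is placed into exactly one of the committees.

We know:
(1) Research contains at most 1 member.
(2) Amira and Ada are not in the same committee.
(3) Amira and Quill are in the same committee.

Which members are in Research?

Research = {Ada}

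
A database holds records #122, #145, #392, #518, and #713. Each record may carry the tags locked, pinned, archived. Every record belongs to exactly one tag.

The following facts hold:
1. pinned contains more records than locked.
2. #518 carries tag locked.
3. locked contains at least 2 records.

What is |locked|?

2

From (2): #518 ∈ locked.
Suppose #122 ∈ archived: no assignment then satisfies all the clues, so #122 ∉ archived.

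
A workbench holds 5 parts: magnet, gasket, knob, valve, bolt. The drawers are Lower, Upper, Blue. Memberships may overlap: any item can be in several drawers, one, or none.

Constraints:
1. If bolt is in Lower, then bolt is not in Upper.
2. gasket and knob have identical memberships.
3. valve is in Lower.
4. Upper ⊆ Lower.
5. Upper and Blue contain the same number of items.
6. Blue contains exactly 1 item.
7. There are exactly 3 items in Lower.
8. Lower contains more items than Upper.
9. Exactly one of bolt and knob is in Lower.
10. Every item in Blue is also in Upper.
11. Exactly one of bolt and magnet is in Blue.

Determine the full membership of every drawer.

Lower = {bolt, magnet, valve}; Upper = {magnet}; Blue = {magnet}

From (3): valve ∈ Lower.
Suppose magnet ∉ Lower: no assignment then satisfies all the clues, so magnet ∈ Lower.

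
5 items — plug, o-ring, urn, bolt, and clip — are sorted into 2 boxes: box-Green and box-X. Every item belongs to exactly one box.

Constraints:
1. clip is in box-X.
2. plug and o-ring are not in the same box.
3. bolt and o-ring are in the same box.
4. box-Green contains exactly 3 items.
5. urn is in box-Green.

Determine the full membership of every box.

box-Green = {bolt, o-ring, urn}; box-X = {clip, plug}

From (1): clip ∈ box-X.
From (5): urn ∈ box-Green.
Suppose plug ∈ box-Green: no assignment then satisfies all the clues, so plug ∉ box-Green.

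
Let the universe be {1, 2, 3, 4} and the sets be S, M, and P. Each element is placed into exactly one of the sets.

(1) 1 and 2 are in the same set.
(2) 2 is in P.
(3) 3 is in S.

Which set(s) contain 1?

From (2): 2 ∈ P.
From (3): 3 ∈ S.
(1): 1 matches 2: 1 ∉ S.
(1): 1 matches 2: 1 ∉ M.
(1): 1 matches 2: 1 ∈ P.

1: P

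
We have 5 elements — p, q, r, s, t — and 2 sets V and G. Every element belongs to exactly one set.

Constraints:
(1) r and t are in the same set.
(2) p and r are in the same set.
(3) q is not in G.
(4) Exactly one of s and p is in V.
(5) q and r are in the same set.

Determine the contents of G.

From (3): q ∉ G.
(5): r matches q: r ∉ G.
Only one set left: q ∈ V.
Only one set left: r ∈ V.
(1): t matches r: t ∈ V.
(2): p matches r: p ∈ V.
(4) (exactly one): s ∉ V.
Only one set left: s ∈ G.

G = {s}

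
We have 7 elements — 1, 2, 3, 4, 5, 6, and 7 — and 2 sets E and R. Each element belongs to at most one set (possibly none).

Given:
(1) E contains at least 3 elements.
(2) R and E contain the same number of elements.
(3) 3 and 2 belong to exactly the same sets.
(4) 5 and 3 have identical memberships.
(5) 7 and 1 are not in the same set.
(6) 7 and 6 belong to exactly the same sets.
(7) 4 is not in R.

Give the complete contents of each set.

E = {4, 6, 7}; R = {2, 3, 5}

From (7): 4 ∉ R.
Suppose 1 ∈ E: no assignment then satisfies all the clues, so 1 ∉ E.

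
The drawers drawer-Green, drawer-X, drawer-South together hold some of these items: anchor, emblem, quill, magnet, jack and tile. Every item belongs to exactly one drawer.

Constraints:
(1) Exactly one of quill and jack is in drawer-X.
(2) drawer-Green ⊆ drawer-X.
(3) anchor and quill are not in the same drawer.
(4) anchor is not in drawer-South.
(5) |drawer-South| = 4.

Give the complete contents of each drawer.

drawer-Green = {}; drawer-X = {anchor, jack}; drawer-South = {emblem, magnet, quill, tile}

From (4): anchor ∉ drawer-South.
Suppose anchor ∈ drawer-Green: no assignment then satisfies all the clues, so anchor ∉ drawer-Green.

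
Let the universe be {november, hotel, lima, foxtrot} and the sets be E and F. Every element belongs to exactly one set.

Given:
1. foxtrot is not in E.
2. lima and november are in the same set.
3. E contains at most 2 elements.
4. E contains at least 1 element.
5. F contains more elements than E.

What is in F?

F = {foxtrot, lima, november}

From (1): foxtrot ∉ E.
Only one set left: foxtrot ∈ F.
Suppose november ∉ F: no assignment then satisfies all the clues, so november ∈ F.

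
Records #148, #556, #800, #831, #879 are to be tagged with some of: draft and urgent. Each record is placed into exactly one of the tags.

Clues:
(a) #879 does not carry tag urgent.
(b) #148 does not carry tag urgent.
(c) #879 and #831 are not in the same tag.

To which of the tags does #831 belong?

From (a): #879 ∉ urgent.
From (b): #148 ∉ urgent.
Only one tag left: #148 ∈ draft.
Only one tag left: #879 ∈ draft.
(c): #831 ∉ draft.
Only one tag left: #831 ∈ urgent.

#831: urgent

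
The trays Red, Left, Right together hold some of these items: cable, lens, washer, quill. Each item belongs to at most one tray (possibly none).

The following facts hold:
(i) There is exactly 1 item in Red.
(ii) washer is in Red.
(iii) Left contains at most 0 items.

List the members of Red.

Red = {washer}

From (ii): washer ∈ Red.
(i): Red already has 1, so the rest are out.
(iii): Left already has 0, so the rest are out.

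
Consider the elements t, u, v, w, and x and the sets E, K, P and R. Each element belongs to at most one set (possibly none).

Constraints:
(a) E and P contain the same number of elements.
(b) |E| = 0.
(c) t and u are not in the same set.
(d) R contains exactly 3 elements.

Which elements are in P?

P = {}

(b): E already has 0, so the rest are out.
Suppose t ∈ P: no assignment then satisfies all the clues, so t ∉ P.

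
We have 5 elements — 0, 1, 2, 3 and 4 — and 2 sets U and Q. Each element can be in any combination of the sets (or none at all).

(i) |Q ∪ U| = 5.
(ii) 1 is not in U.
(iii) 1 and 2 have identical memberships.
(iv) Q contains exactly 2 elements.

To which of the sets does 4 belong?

4: U

From (ii): 1 ∉ U.
(iii): 2 matches 1: 2 ∉ U.
Suppose 4 ∉ U: no assignment then satisfies all the clues, so 4 ∈ U.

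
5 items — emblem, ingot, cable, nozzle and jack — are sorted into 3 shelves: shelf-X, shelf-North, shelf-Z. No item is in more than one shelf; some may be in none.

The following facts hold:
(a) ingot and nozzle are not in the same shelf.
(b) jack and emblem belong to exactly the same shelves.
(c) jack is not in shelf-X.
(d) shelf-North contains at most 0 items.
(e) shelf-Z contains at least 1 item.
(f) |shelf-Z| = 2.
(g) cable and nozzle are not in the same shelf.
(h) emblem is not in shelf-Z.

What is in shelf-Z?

shelf-Z = {cable, ingot}

From (c): jack ∉ shelf-X.
From (h): emblem ∉ shelf-Z.
(b): emblem matches jack: emblem ∉ shelf-X.
(b): jack matches emblem: jack ∉ shelf-Z.
(d): shelf-North already has 0, so the rest are out.
Suppose ingot ∉ shelf-Z: no assignment then satisfies all the clues, so ingot ∈ shelf-Z.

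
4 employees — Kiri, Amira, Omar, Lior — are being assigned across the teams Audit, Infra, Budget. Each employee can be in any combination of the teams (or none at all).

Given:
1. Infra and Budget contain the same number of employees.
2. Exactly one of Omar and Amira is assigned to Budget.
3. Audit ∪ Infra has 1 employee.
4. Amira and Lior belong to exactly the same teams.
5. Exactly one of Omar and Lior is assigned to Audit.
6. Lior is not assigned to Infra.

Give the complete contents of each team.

From (6): Lior ∉ Infra.
(4): Amira matches Lior: Amira ∉ Infra.
Suppose Kiri ∈ Audit: no assignment then satisfies all the clues, so Kiri ∉ Audit.

Audit = {Omar}; Infra = {Omar}; Budget = {Omar}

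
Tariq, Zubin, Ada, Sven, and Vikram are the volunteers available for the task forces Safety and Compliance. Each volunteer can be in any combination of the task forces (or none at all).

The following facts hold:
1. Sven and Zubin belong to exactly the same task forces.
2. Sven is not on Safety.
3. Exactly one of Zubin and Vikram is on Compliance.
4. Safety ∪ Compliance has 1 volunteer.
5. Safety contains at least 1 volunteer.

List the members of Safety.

Safety = {Vikram}

From (2): Sven ∉ Safety.
(1): Zubin matches Sven: Zubin ∉ Safety.
Suppose Tariq ∈ Safety: no assignment then satisfies all the clues, so Tariq ∉ Safety.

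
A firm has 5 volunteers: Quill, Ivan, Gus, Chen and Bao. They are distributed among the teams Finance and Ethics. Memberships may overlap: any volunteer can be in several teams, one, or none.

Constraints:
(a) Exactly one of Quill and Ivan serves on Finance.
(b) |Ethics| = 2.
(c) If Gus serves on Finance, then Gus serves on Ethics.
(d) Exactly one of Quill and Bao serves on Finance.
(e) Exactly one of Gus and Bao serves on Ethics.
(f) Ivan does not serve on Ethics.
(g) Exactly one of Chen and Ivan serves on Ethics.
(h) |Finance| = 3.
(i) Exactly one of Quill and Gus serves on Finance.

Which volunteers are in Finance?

Finance = {Bao, Gus, Ivan}

From (f): Ivan ∉ Ethics.
(g) (exactly one): Chen ∈ Ethics.
Suppose Quill ∈ Finance: no assignment then satisfies all the clues, so Quill ∉ Finance.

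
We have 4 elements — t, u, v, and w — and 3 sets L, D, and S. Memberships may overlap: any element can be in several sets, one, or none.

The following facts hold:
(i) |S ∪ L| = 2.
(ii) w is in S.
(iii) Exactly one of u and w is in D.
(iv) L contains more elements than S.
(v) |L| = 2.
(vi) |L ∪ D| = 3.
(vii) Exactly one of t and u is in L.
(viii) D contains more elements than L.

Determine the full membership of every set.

L = {t, w}; D = {t, v, w}; S = {w}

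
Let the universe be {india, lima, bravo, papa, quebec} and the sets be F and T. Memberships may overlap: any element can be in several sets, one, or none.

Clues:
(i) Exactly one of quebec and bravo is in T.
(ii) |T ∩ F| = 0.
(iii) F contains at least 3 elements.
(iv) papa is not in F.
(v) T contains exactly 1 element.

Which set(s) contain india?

india: F

From (iv): papa ∉ F.
Suppose india ∉ F: no assignment then satisfies all the clues, so india ∈ F.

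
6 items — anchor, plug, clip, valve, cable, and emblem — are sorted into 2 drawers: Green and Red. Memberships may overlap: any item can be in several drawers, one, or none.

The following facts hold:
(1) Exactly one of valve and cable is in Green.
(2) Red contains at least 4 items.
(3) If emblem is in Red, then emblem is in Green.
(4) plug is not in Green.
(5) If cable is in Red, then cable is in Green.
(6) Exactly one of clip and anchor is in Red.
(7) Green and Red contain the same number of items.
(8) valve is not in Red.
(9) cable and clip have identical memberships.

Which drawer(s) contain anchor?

anchor: Green

From (4): plug ∉ Green.
From (8): valve ∉ Red.
Suppose anchor ∉ Green: no assignment then satisfies all the clues, so anchor ∈ Green.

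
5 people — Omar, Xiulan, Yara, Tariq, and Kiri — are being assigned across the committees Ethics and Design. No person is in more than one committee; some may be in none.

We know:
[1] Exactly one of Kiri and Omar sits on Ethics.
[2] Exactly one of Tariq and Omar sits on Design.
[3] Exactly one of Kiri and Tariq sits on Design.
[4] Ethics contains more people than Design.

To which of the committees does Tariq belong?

Tariq: Design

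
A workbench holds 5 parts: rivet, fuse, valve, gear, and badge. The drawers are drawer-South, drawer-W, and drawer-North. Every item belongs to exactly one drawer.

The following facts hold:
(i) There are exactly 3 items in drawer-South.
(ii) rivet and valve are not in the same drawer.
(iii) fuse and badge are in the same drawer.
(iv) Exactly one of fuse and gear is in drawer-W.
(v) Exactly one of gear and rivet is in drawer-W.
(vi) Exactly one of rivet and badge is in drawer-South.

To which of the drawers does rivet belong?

rivet: drawer-North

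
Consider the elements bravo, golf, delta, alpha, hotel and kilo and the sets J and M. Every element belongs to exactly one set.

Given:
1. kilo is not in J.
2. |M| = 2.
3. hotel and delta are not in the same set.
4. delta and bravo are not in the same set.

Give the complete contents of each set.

J = {alpha, bravo, golf, hotel}; M = {delta, kilo}

From (1): kilo ∉ J.
Only one set left: kilo ∈ M.
Suppose bravo ∉ J: no assignment then satisfies all the clues, so bravo ∈ J.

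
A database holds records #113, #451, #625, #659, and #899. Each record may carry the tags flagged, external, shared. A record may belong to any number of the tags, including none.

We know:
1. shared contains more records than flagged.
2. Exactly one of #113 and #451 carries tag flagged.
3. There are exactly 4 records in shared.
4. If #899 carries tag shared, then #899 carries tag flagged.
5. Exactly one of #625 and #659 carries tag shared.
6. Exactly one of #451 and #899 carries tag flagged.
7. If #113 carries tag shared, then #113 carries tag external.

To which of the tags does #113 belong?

#113: external, flagged, shared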